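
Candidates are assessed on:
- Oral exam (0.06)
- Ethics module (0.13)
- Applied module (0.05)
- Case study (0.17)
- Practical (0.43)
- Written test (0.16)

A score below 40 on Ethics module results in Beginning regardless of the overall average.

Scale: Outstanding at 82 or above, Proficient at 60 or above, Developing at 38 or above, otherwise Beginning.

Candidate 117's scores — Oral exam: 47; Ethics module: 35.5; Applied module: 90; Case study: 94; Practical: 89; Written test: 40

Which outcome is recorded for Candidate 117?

Beginning

Ethics module score 35.5 < 40: minimum not met.
Weighted total:
  Oral exam 47 × 0.06 = 2.82
  Ethics module 35.5 × 0.13 = 4.615
  Applied module 90 × 0.05 = 4.5
  Case study 94 × 0.17 = 15.98
  Practical 89 × 0.43 = 38.27
  Written test 40 × 0.16 = 6.4
Sum = 72.585
Because the Ethics module minimum was not met, the result is Beginning.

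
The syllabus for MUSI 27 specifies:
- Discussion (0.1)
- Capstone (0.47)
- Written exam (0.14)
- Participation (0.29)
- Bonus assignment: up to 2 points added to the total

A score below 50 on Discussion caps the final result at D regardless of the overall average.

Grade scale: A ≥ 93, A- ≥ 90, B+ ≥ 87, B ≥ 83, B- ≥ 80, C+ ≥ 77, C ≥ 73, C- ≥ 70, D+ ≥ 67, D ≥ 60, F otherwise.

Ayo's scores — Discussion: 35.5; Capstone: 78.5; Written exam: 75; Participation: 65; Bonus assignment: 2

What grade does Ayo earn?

D

Discussion score 35.5 < 50: minimum not met.
Weighted total:
  Discussion 35.5 × 0.1 = 3.55
  Capstone 78.5 × 0.47 = 36.895
  Written exam 75 × 0.14 = 10.5
  Participation 65 × 0.29 = 18.85
Sum = 69.795
Bonus assignment: 69.795 + 2 = 71.795
71.795 would be C-; cap at D applies → D.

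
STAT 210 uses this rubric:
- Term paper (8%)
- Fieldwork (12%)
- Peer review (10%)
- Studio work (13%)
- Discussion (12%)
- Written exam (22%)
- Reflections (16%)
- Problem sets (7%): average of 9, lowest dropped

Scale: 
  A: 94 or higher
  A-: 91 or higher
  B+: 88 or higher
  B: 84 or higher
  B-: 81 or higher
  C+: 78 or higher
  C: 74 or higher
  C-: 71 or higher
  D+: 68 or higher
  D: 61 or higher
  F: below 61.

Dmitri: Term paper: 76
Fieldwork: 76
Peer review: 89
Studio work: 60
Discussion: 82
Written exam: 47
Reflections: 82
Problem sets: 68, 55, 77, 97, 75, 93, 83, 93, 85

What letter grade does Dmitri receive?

C-

Problem sets: drop 55 → average of remaining 8 = 671/8 = 83.875
Weighted total:
  Term paper 76 × 0.08 = 6.08
  Fieldwork 76 × 0.12 = 9.12
  Peer review 89 × 0.1 = 8.9
  Studio work 60 × 0.13 = 7.8
  Discussion 82 × 0.12 = 9.84
  Written exam 47 × 0.22 = 10.34
  Reflections 82 × 0.16 = 13.12
  Problem sets 83.875 × 0.07 = 5.87125
Sum = 71.07125
71.07125 is ≥ 71 and < 74 → C-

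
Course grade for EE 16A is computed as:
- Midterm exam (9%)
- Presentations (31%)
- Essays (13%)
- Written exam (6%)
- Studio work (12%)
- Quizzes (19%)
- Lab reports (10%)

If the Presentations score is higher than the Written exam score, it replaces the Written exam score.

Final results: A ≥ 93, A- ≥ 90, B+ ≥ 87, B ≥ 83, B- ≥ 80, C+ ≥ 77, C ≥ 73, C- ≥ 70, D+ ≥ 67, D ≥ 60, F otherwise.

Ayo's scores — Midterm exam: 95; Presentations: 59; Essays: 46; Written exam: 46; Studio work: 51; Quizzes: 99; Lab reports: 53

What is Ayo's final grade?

D

Presentations (59) > Written exam (46), so Written exam counts as 59.
Weighted total:
  Midterm exam 95 × 0.09 = 8.55
  Presentations 59 × 0.31 = 18.29
  Essays 46 × 0.13 = 5.98
  Written exam 59 × 0.06 = 3.54
  Studio work 51 × 0.12 = 6.12
  Quizzes 99 × 0.19 = 18.81
  Lab reports 53 × 0.1 = 5.3
Sum = 66.59
66.59 is ≥ 60 and < 67 → D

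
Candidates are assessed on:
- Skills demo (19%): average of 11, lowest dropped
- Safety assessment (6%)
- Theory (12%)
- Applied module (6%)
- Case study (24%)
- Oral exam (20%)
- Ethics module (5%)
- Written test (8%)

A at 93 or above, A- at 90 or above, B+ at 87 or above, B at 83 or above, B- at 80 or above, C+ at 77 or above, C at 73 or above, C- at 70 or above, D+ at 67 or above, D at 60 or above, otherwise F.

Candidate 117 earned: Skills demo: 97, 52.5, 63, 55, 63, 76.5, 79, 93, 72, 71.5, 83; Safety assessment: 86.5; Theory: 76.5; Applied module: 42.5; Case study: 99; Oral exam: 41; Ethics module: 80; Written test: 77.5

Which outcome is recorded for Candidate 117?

C

Skills demo: drop 52.5 → average of remaining 10 = 753/10 = 75.3
Weighted total:
  Skills demo 75.3 × 0.19 = 14.307
  Safety assessment 86.5 × 0.06 = 5.19
  Theory 76.5 × 0.12 = 9.18
  Applied module 42.5 × 0.06 = 2.55
  Case study 99 × 0.24 = 23.76
  Oral exam 41 × 0.2 = 8.2
  Ethics module 80 × 0.05 = 4
  Written test 77.5 × 0.08 = 6.2
Sum = 73.387
73.387 is ≥ 73 and < 77 → C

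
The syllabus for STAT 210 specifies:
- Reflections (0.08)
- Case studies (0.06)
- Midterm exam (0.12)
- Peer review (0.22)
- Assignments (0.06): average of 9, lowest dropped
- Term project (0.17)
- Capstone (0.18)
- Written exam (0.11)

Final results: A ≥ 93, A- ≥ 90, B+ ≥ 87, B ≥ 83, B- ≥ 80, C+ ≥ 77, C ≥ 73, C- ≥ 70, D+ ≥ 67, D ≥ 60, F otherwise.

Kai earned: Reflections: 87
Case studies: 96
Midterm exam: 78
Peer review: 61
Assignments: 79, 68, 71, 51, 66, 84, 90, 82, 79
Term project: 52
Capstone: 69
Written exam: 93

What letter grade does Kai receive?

C-

Assignments: drop 51 → average of remaining 8 = 619/8 = 77.375
Weighted total:
  Reflections 87 × 0.08 = 6.96
  Case studies 96 × 0.06 = 5.76
  Midterm exam 78 × 0.12 = 9.36
  Peer review 61 × 0.22 = 13.42
  Assignments 77.375 × 0.06 = 4.6425
  Term project 52 × 0.17 = 8.84
  Capstone 69 × 0.18 = 12.42
  Written exam 93 × 0.11 = 10.23
Sum = 71.6325
71.6325 is ≥ 70 and < 73 → C-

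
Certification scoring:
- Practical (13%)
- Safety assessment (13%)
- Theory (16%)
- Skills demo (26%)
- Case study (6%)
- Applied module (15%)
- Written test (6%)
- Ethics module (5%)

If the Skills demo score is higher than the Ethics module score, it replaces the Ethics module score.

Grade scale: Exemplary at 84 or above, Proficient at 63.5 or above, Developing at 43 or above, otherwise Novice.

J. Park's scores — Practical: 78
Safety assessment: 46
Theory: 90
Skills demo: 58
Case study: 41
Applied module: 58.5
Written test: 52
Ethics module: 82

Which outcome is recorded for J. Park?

Skills demo (58) ≤ Ethics module (82), so Ethics module stays at 82.
Weighted total:
  Practical 78 × 0.13 = 10.14
  Safety assessment 46 × 0.13 = 5.98
  Theory 90 × 0.16 = 14.4
  Skills demo 58 × 0.26 = 15.08
  Case study 41 × 0.06 = 2.46
  Applied module 58.5 × 0.15 = 8.775
  Written test 52 × 0.06 = 3.12
  Ethics module 82 × 0.05 = 4.1
Sum = 64.055
64.055 is ≥ 63.5 and < 84 → Proficient

Proficient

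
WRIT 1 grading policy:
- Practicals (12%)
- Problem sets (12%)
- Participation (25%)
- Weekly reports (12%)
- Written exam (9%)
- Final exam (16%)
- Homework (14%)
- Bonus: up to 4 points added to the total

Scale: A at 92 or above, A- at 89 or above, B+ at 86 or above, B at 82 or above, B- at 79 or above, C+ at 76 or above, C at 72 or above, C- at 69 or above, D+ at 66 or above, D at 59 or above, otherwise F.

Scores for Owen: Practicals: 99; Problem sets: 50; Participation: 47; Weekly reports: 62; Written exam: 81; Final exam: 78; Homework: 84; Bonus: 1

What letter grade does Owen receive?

C-

Weighted total:
  Practicals 99 × 0.12 = 11.88
  Problem sets 50 × 0.12 = 6
  Participation 47 × 0.25 = 11.75
  Weekly reports 62 × 0.12 = 7.44
  Written exam 81 × 0.09 = 7.29
  Final exam 78 × 0.16 = 12.48
  Homework 84 × 0.14 = 11.76
Sum = 68.6
Bonus: 68.6 + 1 = 69.6
69.6 is ≥ 69 and < 72 → C-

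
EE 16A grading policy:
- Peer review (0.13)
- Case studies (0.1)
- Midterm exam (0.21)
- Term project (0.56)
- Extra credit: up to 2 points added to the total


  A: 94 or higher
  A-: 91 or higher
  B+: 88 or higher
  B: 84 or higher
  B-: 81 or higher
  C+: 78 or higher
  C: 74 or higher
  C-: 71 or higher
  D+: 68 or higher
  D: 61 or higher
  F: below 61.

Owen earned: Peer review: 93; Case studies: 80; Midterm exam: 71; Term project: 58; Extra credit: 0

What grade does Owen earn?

Weighted total:
  Peer review 93 × 0.13 = 12.09
  Case studies 80 × 0.1 = 8
  Midterm exam 71 × 0.21 = 14.91
  Term project 58 × 0.56 = 32.48
Sum = 67.48
Extra credit: 67.48 + 0 = 67.48
67.48 is ≥ 61 and < 68 → D

D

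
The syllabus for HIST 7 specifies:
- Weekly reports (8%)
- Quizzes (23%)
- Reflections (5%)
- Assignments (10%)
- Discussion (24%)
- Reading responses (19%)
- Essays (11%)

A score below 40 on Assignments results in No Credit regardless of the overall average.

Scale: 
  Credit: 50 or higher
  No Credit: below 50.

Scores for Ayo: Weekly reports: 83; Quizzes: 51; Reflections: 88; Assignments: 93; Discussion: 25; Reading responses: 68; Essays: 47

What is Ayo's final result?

Credit

Assignments score 93 ≥ 40: minimum met.
Weighted total:
  Weekly reports 83 × 0.08 = 6.64
  Quizzes 51 × 0.23 = 11.73
  Reflections 88 × 0.05 = 4.4
  Assignments 93 × 0.1 = 9.3
  Discussion 25 × 0.24 = 6
  Reading responses 68 × 0.19 = 12.92
  Essays 47 × 0.11 = 5.17
Sum = 56.16
56.16 ≥ 50 → Credit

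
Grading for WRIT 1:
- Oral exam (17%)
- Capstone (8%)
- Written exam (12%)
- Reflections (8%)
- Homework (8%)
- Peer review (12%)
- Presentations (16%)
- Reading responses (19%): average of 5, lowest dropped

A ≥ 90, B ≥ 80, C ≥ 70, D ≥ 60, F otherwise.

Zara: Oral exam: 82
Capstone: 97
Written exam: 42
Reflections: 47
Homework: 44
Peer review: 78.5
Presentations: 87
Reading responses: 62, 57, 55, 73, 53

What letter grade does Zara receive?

Reading responses: drop 53 → average of remaining 4 = 247/4 = 61.75
Weighted total:
  Oral exam 82 × 0.17 = 13.94
  Capstone 97 × 0.08 = 7.76
  Written exam 42 × 0.12 = 5.04
  Reflections 47 × 0.08 = 3.76
  Homework 44 × 0.08 = 3.52
  Peer review 78.5 × 0.12 = 9.42
  Presentations 87 × 0.16 = 13.92
  Reading responses 61.75 × 0.19 = 11.7325
Sum = 69.0925
69.0925 is ≥ 60 and < 70 → D

D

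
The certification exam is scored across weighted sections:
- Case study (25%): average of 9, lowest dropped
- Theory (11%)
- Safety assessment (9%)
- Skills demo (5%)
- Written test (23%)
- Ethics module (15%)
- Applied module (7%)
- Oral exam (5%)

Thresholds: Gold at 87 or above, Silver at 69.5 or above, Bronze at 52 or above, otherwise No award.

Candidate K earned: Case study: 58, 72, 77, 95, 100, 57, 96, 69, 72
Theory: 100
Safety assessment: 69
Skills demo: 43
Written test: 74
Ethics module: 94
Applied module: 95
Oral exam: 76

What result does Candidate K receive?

Silver

Case study: drop 57 → average of remaining 8 = 639/8 = 79.875
Weighted total:
  Case study 79.875 × 0.25 = 19.96875
  Theory 100 × 0.11 = 11
  Safety assessment 69 × 0.09 = 6.21
  Skills demo 43 × 0.05 = 2.15
  Written test 74 × 0.23 = 17.02
  Ethics module 94 × 0.15 = 14.1
  Applied module 95 × 0.07 = 6.65
  Oral exam 76 × 0.05 = 3.8
Sum = 80.89875
80.89875 is ≥ 69.5 and < 87 → Silver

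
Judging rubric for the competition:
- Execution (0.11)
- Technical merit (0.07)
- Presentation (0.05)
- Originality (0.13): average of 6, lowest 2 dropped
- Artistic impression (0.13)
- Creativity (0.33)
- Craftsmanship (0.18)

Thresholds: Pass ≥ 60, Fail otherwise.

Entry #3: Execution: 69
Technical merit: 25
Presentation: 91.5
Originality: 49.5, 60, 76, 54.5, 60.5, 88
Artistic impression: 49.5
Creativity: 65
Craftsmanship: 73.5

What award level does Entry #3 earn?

Originality: drop 49.5, 54.5 → average of remaining 4 = 284.5/4 = 71.125
Weighted total:
  Execution 69 × 0.11 = 7.59
  Technical merit 25 × 0.07 = 1.75
  Presentation 91.5 × 0.05 = 4.575
  Originality 71.125 × 0.13 = 9.24625
  Artistic impression 49.5 × 0.13 = 6.435
  Creativity 65 × 0.33 = 21.45
  Craftsmanship 73.5 × 0.18 = 13.23
Sum = 64.27625
64.27625 ≥ 60 → Pass

Pass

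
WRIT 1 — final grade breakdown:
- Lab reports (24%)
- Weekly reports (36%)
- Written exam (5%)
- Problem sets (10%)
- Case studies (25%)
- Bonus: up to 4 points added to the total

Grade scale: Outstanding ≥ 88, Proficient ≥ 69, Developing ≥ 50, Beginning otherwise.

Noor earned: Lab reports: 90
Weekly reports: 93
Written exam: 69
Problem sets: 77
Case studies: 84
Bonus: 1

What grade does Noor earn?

Outstanding

Weighted total:
  Lab reports 90 × 0.24 = 21.6
  Weekly reports 93 × 0.36 = 33.48
  Written exam 69 × 0.05 = 3.45
  Problem sets 77 × 0.1 = 7.7
  Case studies 84 × 0.25 = 21
Sum = 87.23
Bonus: 87.23 + 1 = 88.23
88.23 ≥ 88 → Outstanding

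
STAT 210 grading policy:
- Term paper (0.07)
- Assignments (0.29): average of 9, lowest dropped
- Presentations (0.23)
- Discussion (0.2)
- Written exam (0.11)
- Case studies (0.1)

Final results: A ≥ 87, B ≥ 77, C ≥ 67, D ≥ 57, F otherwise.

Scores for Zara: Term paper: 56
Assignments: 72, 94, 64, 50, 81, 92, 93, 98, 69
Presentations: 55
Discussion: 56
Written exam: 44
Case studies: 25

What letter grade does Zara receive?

D

Assignments: drop 50 → average of remaining 8 = 663/8 = 82.875
Weighted total:
  Term paper 56 × 0.07 = 3.92
  Assignments 82.875 × 0.29 = 24.03375
  Presentations 55 × 0.23 = 12.65
  Discussion 56 × 0.2 = 11.2
  Written exam 44 × 0.11 = 4.84
  Case studies 25 × 0.1 = 2.5
Sum = 59.14375
59.14375 is ≥ 57 and < 67 → D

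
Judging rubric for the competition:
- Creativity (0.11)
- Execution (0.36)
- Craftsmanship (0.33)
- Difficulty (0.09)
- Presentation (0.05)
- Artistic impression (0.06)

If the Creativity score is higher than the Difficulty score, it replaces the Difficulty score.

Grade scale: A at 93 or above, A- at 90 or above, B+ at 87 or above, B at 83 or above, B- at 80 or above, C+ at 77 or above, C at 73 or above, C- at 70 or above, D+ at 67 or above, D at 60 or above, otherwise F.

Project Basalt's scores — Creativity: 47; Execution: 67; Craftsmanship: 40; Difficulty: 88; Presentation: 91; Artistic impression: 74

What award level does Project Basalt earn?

F

Creativity (47) ≤ Difficulty (88), so Difficulty stays at 88.
Weighted total:
  Creativity 47 × 0.11 = 5.17
  Execution 67 × 0.36 = 24.12
  Craftsmanship 40 × 0.33 = 13.2
  Difficulty 88 × 0.09 = 7.92
  Presentation 91 × 0.05 = 4.55
  Artistic impression 74 × 0.06 = 4.44
Sum = 59.4
59.4 < 60 → F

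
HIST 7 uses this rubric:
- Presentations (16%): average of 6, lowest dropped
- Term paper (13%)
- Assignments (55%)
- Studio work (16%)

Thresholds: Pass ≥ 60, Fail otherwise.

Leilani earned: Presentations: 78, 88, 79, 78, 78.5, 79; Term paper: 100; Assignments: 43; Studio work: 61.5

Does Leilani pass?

Presentations: drop 78 → average of remaining 5 = 402.5/5 = 80.5
Weighted total:
  Presentations 80.5 × 0.16 = 12.88
  Term paper 100 × 0.13 = 13
  Assignments 43 × 0.55 = 23.65
  Studio work 61.5 × 0.16 = 9.84
Sum = 59.37
59.37 < 60 → Fail

Fail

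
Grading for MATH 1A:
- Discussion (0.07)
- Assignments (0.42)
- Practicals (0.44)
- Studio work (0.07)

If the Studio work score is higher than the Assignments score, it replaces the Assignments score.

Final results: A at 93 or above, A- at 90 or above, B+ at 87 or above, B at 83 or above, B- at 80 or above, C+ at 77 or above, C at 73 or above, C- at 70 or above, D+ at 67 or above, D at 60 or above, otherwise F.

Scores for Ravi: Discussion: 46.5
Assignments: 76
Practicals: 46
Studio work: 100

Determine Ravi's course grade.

Studio work (100) > Assignments (76), so Assignments counts as 100.
Weighted total:
  Discussion 46.5 × 0.07 = 3.255
  Assignments 100 × 0.42 = 42
  Practicals 46 × 0.44 = 20.24
  Studio work 100 × 0.07 = 7
Sum = 72.495
72.495 is ≥ 70 and < 73 → C-

C-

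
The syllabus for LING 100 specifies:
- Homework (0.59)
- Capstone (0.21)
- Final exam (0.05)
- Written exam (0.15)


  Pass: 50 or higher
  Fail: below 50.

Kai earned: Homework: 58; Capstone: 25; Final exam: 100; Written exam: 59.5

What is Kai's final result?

Weighted total:
  Homework 58 × 0.59 = 34.22
  Capstone 25 × 0.21 = 5.25
  Final exam 100 × 0.05 = 5
  Written exam 59.5 × 0.15 = 8.925
Sum = 53.395
53.395 ≥ 50 → Pass

Pass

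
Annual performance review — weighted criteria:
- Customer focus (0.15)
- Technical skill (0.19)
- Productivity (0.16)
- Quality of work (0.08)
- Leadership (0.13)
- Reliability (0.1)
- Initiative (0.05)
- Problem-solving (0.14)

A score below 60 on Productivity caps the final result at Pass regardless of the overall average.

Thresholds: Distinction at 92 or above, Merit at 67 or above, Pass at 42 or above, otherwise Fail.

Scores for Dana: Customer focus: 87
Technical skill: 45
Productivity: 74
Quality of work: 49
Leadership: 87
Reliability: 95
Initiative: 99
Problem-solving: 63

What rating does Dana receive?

Merit

Productivity score 74 ≥ 60: minimum met.
Weighted total:
  Customer focus 87 × 0.15 = 13.05
  Technical skill 45 × 0.19 = 8.55
  Productivity 74 × 0.16 = 11.84
  Quality of work 49 × 0.08 = 3.92
  Leadership 87 × 0.13 = 11.31
  Reliability 95 × 0.1 = 9.5
  Initiative 99 × 0.05 = 4.95
  Problem-solving 63 × 0.14 = 8.82
Sum = 71.94
71.94 is ≥ 67 and < 92 → Merit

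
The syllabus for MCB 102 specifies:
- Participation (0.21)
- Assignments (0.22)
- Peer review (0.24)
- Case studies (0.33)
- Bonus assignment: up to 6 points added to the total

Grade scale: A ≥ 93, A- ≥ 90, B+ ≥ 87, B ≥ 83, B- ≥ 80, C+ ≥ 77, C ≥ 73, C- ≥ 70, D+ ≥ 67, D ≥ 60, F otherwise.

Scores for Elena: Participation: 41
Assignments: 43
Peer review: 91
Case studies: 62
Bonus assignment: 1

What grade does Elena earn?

Weighted total:
  Participation 41 × 0.21 = 8.61
  Assignments 43 × 0.22 = 9.46
  Peer review 91 × 0.24 = 21.84
  Case studies 62 × 0.33 = 20.46
Sum = 60.37
Bonus assignment: 60.37 + 1 = 61.37
61.37 is ≥ 60 and < 67 → D

D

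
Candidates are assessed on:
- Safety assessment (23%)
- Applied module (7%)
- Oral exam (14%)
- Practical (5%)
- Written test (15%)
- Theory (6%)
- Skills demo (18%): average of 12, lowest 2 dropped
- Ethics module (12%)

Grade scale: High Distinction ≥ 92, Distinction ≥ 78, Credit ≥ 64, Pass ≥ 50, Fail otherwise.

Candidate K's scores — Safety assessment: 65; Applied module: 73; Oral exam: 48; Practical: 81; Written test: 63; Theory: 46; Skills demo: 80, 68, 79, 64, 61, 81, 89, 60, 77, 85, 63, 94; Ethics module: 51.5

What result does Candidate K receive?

Skills demo: drop 60, 61 → average of remaining 10 = 780/10 = 78
Weighted total:
  Safety assessment 65 × 0.23 = 14.95
  Applied module 73 × 0.07 = 5.11
  Oral exam 48 × 0.14 = 6.72
  Practical 81 × 0.05 = 4.05
  Written test 63 × 0.15 = 9.45
  Theory 46 × 0.06 = 2.76
  Skills demo 78 × 0.18 = 14.04
  Ethics module 51.5 × 0.12 = 6.18
Sum = 63.26
63.26 is ≥ 50 and < 64 → Pass

Pass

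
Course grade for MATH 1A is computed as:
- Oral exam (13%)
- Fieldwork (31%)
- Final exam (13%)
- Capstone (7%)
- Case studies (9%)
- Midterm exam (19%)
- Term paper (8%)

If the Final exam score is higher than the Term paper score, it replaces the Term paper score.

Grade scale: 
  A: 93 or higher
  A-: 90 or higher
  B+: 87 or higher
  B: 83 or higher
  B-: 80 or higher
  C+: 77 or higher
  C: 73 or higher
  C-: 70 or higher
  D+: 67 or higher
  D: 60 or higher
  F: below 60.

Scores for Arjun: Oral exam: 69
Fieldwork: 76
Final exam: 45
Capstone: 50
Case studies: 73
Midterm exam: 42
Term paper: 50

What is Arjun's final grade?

D

Final exam (45) ≤ Term paper (50), so Term paper stays at 50.
Weighted total:
  Oral exam 69 × 0.13 = 8.97
  Fieldwork 76 × 0.31 = 23.56
  Final exam 45 × 0.13 = 5.85
  Capstone 50 × 0.07 = 3.5
  Case studies 73 × 0.09 = 6.57
  Midterm exam 42 × 0.19 = 7.98
  Term paper 50 × 0.08 = 4
Sum = 60.43
60.43 is ≥ 60 and < 67 → D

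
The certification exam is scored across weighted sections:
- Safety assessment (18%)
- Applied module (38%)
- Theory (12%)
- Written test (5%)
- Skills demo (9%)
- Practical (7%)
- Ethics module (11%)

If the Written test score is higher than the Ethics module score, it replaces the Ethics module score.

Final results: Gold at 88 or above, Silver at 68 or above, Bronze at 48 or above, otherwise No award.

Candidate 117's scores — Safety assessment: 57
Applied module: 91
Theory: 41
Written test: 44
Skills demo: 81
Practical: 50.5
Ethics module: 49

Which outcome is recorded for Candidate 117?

Silver

Written test (44) ≤ Ethics module (49), so Ethics module stays at 49.
Weighted total:
  Safety assessment 57 × 0.18 = 10.26
  Applied module 91 × 0.38 = 34.58
  Theory 41 × 0.12 = 4.92
  Written test 44 × 0.05 = 2.2
  Skills demo 81 × 0.09 = 7.29
  Practical 50.5 × 0.07 = 3.535
  Ethics module 49 × 0.11 = 5.39
Sum = 68.175
68.175 is ≥ 68 and < 88 → Silver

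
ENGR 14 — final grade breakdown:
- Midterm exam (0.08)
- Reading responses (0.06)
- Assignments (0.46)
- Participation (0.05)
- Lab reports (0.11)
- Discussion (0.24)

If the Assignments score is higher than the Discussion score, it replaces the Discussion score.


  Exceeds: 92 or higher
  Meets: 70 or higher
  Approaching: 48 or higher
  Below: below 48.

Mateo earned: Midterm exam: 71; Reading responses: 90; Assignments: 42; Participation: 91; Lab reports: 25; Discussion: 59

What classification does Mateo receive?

Assignments (42) ≤ Discussion (59), so Discussion stays at 59.
Weighted total:
  Midterm exam 71 × 0.08 = 5.68
  Reading responses 90 × 0.06 = 5.4
  Assignments 42 × 0.46 = 19.32
  Participation 91 × 0.05 = 4.55
  Lab reports 25 × 0.11 = 2.75
  Discussion 59 × 0.24 = 14.16
Sum = 51.86
51.86 is ≥ 48 and < 70 → Approaching

Approaching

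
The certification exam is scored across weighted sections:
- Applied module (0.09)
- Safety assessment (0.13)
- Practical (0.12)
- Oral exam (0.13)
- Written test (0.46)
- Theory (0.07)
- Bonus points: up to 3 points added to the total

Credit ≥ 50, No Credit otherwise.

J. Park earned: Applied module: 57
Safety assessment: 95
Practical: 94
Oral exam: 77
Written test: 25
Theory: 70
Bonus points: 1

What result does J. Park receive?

Credit

Weighted total:
  Applied module 57 × 0.09 = 5.13
  Safety assessment 95 × 0.13 = 12.35
  Practical 94 × 0.12 = 11.28
  Oral exam 77 × 0.13 = 10.01
  Written test 25 × 0.46 = 11.5
  Theory 70 × 0.07 = 4.9
Sum = 55.17
Bonus points: 55.17 + 1 = 56.17
56.17 ≥ 50 → Credit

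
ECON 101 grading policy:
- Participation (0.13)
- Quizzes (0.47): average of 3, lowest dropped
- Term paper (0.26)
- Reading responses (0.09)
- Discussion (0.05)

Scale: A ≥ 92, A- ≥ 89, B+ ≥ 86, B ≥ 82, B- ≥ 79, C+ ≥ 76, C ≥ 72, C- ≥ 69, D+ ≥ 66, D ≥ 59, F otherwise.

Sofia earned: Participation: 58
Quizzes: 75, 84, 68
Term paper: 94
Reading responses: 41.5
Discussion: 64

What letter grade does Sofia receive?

Quizzes: drop 68 → average of remaining 2 = 159/2 = 79.5
Weighted total:
  Participation 58 × 0.13 = 7.54
  Quizzes 79.5 × 0.47 = 37.365
  Term paper 94 × 0.26 = 24.44
  Reading responses 41.5 × 0.09 = 3.735
  Discussion 64 × 0.05 = 3.2
Sum = 76.28
76.28 is ≥ 76 and < 79 → C+

C+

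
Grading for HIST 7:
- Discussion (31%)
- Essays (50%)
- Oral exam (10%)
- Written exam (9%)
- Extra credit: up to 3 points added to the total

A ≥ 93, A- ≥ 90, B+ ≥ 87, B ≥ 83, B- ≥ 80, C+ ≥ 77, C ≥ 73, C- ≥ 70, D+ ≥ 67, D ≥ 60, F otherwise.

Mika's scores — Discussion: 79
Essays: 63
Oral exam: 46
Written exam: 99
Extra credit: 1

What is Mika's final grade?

C-

Weighted total:
  Discussion 79 × 0.31 = 24.49
  Essays 63 × 0.5 = 31.5
  Oral exam 46 × 0.1 = 4.6
  Written exam 99 × 0.09 = 8.91
Sum = 69.5
Extra credit: 69.5 + 1 = 70.5
70.5 is ≥ 70 and < 73 → C-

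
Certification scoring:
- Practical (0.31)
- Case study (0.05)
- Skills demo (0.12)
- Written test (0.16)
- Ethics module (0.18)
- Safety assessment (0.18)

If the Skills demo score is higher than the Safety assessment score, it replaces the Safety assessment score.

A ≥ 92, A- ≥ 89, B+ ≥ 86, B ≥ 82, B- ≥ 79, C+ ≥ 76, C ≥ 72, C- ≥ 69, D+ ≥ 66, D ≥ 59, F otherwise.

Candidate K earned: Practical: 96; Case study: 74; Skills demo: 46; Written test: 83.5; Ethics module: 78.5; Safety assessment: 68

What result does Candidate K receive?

Skills demo (46) ≤ Safety assessment (68), so Safety assessment stays at 68.
Weighted total:
  Practical 96 × 0.31 = 29.76
  Case study 74 × 0.05 = 3.7
  Skills demo 46 × 0.12 = 5.52
  Written test 83.5 × 0.16 = 13.36
  Ethics module 78.5 × 0.18 = 14.13
  Safety assessment 68 × 0.18 = 12.24
Sum = 78.71
78.71 is ≥ 76 and < 79 → C+

C+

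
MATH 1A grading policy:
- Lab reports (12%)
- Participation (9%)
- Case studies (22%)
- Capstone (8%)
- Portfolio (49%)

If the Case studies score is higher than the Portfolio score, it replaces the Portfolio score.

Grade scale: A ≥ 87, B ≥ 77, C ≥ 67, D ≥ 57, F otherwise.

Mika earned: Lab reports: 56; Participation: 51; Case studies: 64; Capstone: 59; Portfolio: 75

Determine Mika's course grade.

D

Case studies (64) ≤ Portfolio (75), so Portfolio stays at 75.
Weighted total:
  Lab reports 56 × 0.12 = 6.72
  Participation 51 × 0.09 = 4.59
  Case studies 64 × 0.22 = 14.08
  Capstone 59 × 0.08 = 4.72
  Portfolio 75 × 0.49 = 36.75
Sum = 66.86
66.86 is ≥ 57 and < 67 → D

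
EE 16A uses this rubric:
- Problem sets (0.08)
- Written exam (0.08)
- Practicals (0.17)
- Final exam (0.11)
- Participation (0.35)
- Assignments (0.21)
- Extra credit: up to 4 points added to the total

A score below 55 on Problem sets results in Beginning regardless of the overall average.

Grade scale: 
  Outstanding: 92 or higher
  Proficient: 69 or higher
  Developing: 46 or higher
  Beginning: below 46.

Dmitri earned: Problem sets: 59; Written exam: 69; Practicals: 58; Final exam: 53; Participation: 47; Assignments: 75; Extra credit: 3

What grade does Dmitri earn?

Problem sets score 59 ≥ 55: minimum met.
Weighted total:
  Problem sets 59 × 0.08 = 4.72
  Written exam 69 × 0.08 = 5.52
  Practicals 58 × 0.17 = 9.86
  Final exam 53 × 0.11 = 5.83
  Participation 47 × 0.35 = 16.45
  Assignments 75 × 0.21 = 15.75
Sum = 58.13
Extra credit: 58.13 + 3 = 61.13
61.13 is ≥ 46 and < 69 → Developing

Developing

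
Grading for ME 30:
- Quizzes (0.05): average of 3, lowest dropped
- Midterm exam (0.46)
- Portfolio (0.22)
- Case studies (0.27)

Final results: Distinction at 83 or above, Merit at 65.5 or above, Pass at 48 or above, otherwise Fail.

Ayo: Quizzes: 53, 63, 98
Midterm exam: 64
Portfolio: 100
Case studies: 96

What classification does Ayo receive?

Quizzes: drop 53 → average of remaining 2 = 161/2 = 80.5
Weighted total:
  Quizzes 80.5 × 0.05 = 4.025
  Midterm exam 64 × 0.46 = 29.44
  Portfolio 100 × 0.22 = 22
  Case studies 96 × 0.27 = 25.92
Sum = 81.385
81.385 is ≥ 65.5 and < 83 → Merit

Merit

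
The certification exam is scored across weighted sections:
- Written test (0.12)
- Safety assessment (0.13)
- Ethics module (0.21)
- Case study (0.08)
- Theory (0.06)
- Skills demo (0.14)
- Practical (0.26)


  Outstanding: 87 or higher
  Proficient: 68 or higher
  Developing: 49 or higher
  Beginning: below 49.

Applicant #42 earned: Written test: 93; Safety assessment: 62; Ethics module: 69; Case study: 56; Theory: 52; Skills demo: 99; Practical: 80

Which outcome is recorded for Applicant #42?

Proficient

Weighted total:
  Written test 93 × 0.12 = 11.16
  Safety assessment 62 × 0.13 = 8.06
  Ethics module 69 × 0.21 = 14.49
  Case study 56 × 0.08 = 4.48
  Theory 52 × 0.06 = 3.12
  Skills demo 99 × 0.14 = 13.86
  Practical 80 × 0.26 = 20.8
Sum = 75.97
75.97 is ≥ 68 and < 87 → Proficient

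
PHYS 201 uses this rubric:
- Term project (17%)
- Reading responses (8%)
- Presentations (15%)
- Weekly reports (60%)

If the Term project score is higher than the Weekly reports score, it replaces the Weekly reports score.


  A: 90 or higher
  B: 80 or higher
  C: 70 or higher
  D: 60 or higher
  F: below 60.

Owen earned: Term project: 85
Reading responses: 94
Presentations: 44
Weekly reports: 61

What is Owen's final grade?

C

Term project (85) > Weekly reports (61), so Weekly reports counts as 85.
Weighted total:
  Term project 85 × 0.17 = 14.45
  Reading responses 94 × 0.08 = 7.52
  Presentations 44 × 0.15 = 6.6
  Weekly reports 85 × 0.6 = 51
Sum = 79.57
79.57 is ≥ 70 and < 80 → C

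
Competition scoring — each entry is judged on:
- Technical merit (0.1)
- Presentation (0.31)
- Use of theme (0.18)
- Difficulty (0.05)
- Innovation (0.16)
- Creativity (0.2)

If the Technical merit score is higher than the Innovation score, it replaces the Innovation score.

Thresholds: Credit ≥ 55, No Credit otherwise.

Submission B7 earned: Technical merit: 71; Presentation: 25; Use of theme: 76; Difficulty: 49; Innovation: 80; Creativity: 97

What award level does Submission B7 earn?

Technical merit (71) ≤ Innovation (80), so Innovation stays at 80.
Weighted total:
  Technical merit 71 × 0.1 = 7.1
  Presentation 25 × 0.31 = 7.75
  Use of theme 76 × 0.18 = 13.68
  Difficulty 49 × 0.05 = 2.45
  Innovation 80 × 0.16 = 12.8
  Creativity 97 × 0.2 = 19.4
Sum = 63.18
63.18 ≥ 55 → Credit

Credit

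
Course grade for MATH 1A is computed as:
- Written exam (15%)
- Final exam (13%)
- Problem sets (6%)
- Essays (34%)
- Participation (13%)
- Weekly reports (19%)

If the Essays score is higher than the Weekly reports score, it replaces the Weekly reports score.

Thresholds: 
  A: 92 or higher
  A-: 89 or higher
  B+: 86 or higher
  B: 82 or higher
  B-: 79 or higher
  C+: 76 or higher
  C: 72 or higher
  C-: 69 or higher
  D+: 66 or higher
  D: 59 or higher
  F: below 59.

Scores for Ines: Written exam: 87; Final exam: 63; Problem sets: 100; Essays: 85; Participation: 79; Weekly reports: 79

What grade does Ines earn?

B

Essays (85) > Weekly reports (79), so Weekly reports counts as 85.
Weighted total:
  Written exam 87 × 0.15 = 13.05
  Final exam 63 × 0.13 = 8.19
  Problem sets 100 × 0.06 = 6
  Essays 85 × 0.34 = 28.9
  Participation 79 × 0.13 = 10.27
  Weekly reports 85 × 0.19 = 16.15
Sum = 82.56
82.56 is ≥ 82 and < 86 → B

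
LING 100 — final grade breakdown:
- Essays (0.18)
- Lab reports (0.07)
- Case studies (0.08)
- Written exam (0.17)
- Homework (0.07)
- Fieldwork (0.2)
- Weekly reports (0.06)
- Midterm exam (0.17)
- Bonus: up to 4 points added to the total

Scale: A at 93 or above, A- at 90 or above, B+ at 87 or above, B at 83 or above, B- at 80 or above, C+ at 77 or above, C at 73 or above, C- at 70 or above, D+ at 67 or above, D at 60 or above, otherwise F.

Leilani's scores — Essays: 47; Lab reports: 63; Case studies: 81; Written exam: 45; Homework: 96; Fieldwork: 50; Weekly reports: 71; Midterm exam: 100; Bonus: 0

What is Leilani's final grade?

D

Weighted total:
  Essays 47 × 0.18 = 8.46
  Lab reports 63 × 0.07 = 4.41
  Case studies 81 × 0.08 = 6.48
  Written exam 45 × 0.17 = 7.65
  Homework 96 × 0.07 = 6.72
  Fieldwork 50 × 0.2 = 10
  Weekly reports 71 × 0.06 = 4.26
  Midterm exam 100 × 0.17 = 17
Sum = 64.98
Bonus: 64.98 + 0 = 64.98
64.98 is ≥ 60 and < 67 → D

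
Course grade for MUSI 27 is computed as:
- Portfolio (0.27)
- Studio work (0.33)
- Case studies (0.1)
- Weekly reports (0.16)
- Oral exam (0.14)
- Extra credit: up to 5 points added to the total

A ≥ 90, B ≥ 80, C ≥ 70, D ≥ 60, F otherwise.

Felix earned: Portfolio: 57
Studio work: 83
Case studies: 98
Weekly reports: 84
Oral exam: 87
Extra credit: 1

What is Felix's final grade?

C

Weighted total:
  Portfolio 57 × 0.27 = 15.39
  Studio work 83 × 0.33 = 27.39
  Case studies 98 × 0.1 = 9.8
  Weekly reports 84 × 0.16 = 13.44
  Oral exam 87 × 0.14 = 12.18
Sum = 78.2
Extra credit: 78.2 + 1 = 79.2
79.2 is ≥ 70 and < 80 → C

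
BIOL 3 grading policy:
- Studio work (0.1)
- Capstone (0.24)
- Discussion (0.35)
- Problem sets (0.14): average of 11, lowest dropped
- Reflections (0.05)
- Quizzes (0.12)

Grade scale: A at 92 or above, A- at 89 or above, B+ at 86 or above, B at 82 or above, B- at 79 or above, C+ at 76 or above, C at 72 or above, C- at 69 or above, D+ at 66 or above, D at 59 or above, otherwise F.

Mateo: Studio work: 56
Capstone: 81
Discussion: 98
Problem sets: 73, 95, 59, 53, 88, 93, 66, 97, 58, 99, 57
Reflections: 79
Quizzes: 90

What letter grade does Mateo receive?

B

Problem sets: drop 53 → average of remaining 10 = 785/10 = 78.5
Weighted total:
  Studio work 56 × 0.1 = 5.6
  Capstone 81 × 0.24 = 19.44
  Discussion 98 × 0.35 = 34.3
  Problem sets 78.5 × 0.14 = 10.99
  Reflections 79 × 0.05 = 3.95
  Quizzes 90 × 0.12 = 10.8
Sum = 85.08
85.08 is ≥ 82 and < 86 → B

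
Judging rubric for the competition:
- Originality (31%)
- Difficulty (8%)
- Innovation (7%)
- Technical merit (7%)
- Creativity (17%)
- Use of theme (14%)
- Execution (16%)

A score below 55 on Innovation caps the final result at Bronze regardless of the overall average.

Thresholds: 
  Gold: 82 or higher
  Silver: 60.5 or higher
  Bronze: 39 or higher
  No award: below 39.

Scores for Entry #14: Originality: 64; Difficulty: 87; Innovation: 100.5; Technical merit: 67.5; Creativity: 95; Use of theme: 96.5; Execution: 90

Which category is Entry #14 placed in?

Gold

Innovation score 100.5 ≥ 55: minimum met.
Weighted total:
  Originality 64 × 0.31 = 19.84
  Difficulty 87 × 0.08 = 6.96
  Innovation 100.5 × 0.07 = 7.035
  Technical merit 67.5 × 0.07 = 4.725
  Creativity 95 × 0.17 = 16.15
  Use of theme 96.5 × 0.14 = 13.51
  Execution 90 × 0.16 = 14.4
Sum = 82.62
82.62 ≥ 82 → Gold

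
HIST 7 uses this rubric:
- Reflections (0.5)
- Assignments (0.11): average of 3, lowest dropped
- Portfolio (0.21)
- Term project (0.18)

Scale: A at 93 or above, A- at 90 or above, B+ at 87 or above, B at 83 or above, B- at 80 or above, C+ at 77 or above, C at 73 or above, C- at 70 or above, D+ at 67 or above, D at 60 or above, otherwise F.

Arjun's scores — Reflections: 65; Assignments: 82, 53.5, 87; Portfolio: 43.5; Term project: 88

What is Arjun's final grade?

Assignments: drop 53.5 → average of remaining 2 = 169/2 = 84.5
Weighted total:
  Reflections 65 × 0.5 = 32.5
  Assignments 84.5 × 0.11 = 9.295
  Portfolio 43.5 × 0.21 = 9.135
  Term project 88 × 0.18 = 15.84
Sum = 66.77
66.77 is ≥ 60 and < 67 → D

D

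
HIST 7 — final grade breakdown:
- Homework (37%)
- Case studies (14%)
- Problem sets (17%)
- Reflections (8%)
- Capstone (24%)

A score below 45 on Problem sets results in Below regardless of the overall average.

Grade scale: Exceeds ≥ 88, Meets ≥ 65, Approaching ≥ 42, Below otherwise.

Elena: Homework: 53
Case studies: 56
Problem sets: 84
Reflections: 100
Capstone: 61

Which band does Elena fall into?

Approaching

Problem sets score 84 ≥ 45: minimum met.
Weighted total:
  Homework 53 × 0.37 = 19.61
  Case studies 56 × 0.14 = 7.84
  Problem sets 84 × 0.17 = 14.28
  Reflections 100 × 0.08 = 8
  Capstone 61 × 0.24 = 14.64
Sum = 64.37
64.37 is ≥ 42 and < 65 → Approaching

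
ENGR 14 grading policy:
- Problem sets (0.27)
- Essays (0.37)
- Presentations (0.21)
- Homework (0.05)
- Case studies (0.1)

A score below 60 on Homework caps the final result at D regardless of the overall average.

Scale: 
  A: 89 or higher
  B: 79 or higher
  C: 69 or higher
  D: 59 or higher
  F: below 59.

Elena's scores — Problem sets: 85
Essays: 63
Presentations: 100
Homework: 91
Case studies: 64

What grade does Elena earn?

Homework score 91 ≥ 60: minimum met.
Weighted total:
  Problem sets 85 × 0.27 = 22.95
  Essays 63 × 0.37 = 23.31
  Presentations 100 × 0.21 = 21
  Homework 91 × 0.05 = 4.55
  Case studies 64 × 0.1 = 6.4
Sum = 78.21
78.21 is ≥ 69 and < 79 → C

C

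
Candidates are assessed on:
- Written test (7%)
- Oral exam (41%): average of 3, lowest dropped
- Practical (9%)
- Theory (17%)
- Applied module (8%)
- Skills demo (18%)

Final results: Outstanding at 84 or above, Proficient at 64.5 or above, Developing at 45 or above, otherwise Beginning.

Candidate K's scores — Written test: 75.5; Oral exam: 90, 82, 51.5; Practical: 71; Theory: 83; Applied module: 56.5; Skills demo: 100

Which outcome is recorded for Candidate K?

Proficient

Oral exam: drop 51.5 → average of remaining 2 = 172/2 = 86
Weighted total:
  Written test 75.5 × 0.07 = 5.285
  Oral exam 86 × 0.41 = 35.26
  Practical 71 × 0.09 = 6.39
  Theory 83 × 0.17 = 14.11
  Applied module 56.5 × 0.08 = 4.52
  Skills demo 100 × 0.18 = 18
Sum = 83.565
83.565 is ≥ 64.5 and < 84 → Proficient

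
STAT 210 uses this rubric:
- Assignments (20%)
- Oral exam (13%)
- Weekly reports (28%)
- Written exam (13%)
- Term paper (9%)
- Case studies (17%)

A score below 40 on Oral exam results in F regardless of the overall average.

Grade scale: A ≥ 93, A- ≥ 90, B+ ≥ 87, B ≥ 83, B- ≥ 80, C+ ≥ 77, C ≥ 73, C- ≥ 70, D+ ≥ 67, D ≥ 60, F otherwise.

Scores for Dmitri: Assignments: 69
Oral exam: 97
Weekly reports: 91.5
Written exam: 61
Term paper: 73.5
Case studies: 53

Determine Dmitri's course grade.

Oral exam score 97 ≥ 40: minimum met.
Weighted total:
  Assignments 69 × 0.2 = 13.8
  Oral exam 97 × 0.13 = 12.61
  Weekly reports 91.5 × 0.28 = 25.62
  Written exam 61 × 0.13 = 7.93
  Term paper 73.5 × 0.09 = 6.615
  Case studies 53 × 0.17 = 9.01
Sum = 75.585
75.585 is ≥ 73 and < 77 → C

C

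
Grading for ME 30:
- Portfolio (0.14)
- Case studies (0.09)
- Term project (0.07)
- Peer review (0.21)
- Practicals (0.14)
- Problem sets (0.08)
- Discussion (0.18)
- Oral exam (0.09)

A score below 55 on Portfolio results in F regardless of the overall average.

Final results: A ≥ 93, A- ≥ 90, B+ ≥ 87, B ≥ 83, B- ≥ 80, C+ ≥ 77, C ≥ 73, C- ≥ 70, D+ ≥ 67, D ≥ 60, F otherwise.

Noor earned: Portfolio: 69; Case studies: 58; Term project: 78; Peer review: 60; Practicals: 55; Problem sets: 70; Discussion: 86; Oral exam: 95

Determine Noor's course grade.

C-

Portfolio score 69 ≥ 55: minimum met.
Weighted total:
  Portfolio 69 × 0.14 = 9.66
  Case studies 58 × 0.09 = 5.22
  Term project 78 × 0.07 = 5.46
  Peer review 60 × 0.21 = 12.6
  Practicals 55 × 0.14 = 7.7
  Problem sets 70 × 0.08 = 5.6
  Discussion 86 × 0.18 = 15.48
  Oral exam 95 × 0.09 = 8.55
Sum = 70.27
70.27 is ≥ 70 and < 73 → C-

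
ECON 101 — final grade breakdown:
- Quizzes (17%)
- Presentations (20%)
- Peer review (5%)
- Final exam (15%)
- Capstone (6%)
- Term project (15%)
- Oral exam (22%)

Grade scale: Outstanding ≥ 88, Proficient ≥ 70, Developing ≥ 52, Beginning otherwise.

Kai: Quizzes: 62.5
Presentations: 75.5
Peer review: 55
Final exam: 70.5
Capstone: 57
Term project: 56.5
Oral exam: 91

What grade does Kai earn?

Proficient

Weighted total:
  Quizzes 62.5 × 0.17 = 10.625
  Presentations 75.5 × 0.2 = 15.1
  Peer review 55 × 0.05 = 2.75
  Final exam 70.5 × 0.15 = 10.575
  Capstone 57 × 0.06 = 3.42
  Term project 56.5 × 0.15 = 8.475
  Oral exam 91 × 0.22 = 20.02
Sum = 70.965
70.965 is ≥ 70 and < 88 → Proficient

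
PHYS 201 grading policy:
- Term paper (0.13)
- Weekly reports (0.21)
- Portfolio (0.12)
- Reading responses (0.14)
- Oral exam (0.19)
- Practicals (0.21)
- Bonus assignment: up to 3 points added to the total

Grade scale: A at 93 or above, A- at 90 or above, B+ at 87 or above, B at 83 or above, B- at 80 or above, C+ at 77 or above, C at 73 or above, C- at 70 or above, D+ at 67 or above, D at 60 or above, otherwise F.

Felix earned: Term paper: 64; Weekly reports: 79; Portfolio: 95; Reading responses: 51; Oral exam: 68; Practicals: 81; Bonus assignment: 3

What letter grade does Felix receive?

C

Weighted total:
  Term paper 64 × 0.13 = 8.32
  Weekly reports 79 × 0.21 = 16.59
  Portfolio 95 × 0.12 = 11.4
  Reading responses 51 × 0.14 = 7.14
  Oral exam 68 × 0.19 = 12.92
  Practicals 81 × 0.21 = 17.01
Sum = 73.38
Bonus assignment: 73.38 + 3 = 76.38
76.38 is ≥ 73 and < 77 → C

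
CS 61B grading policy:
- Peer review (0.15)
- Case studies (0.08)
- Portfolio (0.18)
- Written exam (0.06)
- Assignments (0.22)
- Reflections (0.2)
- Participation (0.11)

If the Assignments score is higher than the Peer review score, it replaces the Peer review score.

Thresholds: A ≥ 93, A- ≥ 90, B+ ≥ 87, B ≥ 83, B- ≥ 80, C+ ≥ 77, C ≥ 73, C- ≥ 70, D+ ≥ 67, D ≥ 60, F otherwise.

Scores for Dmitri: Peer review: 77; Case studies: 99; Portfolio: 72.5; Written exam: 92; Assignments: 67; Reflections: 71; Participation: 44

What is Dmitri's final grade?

C-

Assignments (67) ≤ Peer review (77), so Peer review stays at 77.
Weighted total:
  Peer review 77 × 0.15 = 11.55
  Case studies 99 × 0.08 = 7.92
  Portfolio 72.5 × 0.18 = 13.05
  Written exam 92 × 0.06 = 5.52
  Assignments 67 × 0.22 = 14.74
  Reflections 71 × 0.2 = 14.2
  Participation 44 × 0.11 = 4.84
Sum = 71.82
71.82 is ≥ 70 and < 73 → C-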